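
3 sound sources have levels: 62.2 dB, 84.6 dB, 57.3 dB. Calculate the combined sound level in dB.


Formula: L_total = 10 * log10( sum(10^(Li/10)) )
  Source 1: 10^(62.2/10) = 1659586.9074
  Source 2: 10^(84.6/10) = 288403150.3127
  Source 3: 10^(57.3/10) = 537031.7964
Sum of linear values = 290599769.0165
L_total = 10 * log10(290599769.0165) = 84.63

84.63 dB


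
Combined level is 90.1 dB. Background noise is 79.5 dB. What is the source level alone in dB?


Given values:
  L_total = 90.1 dB, L_bg = 79.5 dB
Formula: L_source = 10 * log10(10^(L_total/10) - 10^(L_bg/10))
Convert to linear:
  10^(90.1/10) = 1023292992.2808
  10^(79.5/10) = 89125093.8134
Difference: 1023292992.2808 - 89125093.8134 = 934167898.4674
L_source = 10 * log10(934167898.4674) = 89.7

89.7 dB


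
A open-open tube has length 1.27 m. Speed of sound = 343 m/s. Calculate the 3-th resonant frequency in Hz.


Given values:
  Tube type: open-open, L = 1.27 m, c = 343 m/s, n = 3
Formula: f_n = n * c / (2 * L)
Compute 2 * L = 2 * 1.27 = 2.54
f = 3 * 343 / 2.54
f = 405.12

405.12 Hz


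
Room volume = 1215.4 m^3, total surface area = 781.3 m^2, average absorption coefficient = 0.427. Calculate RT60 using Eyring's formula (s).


Given values:
  V = 1215.4 m^3, S = 781.3 m^2, alpha = 0.427
Formula: RT60 = 0.161 * V / (-S * ln(1 - alpha))
Compute ln(1 - 0.427) = ln(0.573) = -0.55687
Denominator: -781.3 * -0.55687 = 435.0825
Numerator: 0.161 * 1215.4 = 195.6794
RT60 = 195.6794 / 435.0825 = 0.45

0.45 s


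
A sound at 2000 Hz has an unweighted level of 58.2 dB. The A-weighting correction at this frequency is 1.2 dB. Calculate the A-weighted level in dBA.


Given values:
  SPL = 58.2 dB
  A-weighting at 2000 Hz = 1.2 dB
Formula: L_A = SPL + A_weight
L_A = 58.2 + (1.2)
L_A = 59.4

59.4 dBA


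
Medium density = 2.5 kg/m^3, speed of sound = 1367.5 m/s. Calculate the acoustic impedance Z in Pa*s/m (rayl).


Given values:
  rho = 2.5 kg/m^3
  c = 1367.5 m/s
Formula: Z = rho * c
Z = 2.5 * 1367.5
Z = 3418.75

3418.75 rayl


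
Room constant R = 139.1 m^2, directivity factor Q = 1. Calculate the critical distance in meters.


Given values:
  R = 139.1 m^2, Q = 1
Formula: d_c = 0.141 * sqrt(Q * R)
Compute Q * R = 1 * 139.1 = 139.1
Compute sqrt(139.1) = 11.7941
d_c = 0.141 * 11.7941 = 1.663

1.663 m


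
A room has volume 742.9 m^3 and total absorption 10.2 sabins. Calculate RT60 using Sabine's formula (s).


Given values:
  V = 742.9 m^3
  A = 10.2 sabins
Formula: RT60 = 0.161 * V / A
Numerator: 0.161 * 742.9 = 119.6069
RT60 = 119.6069 / 10.2 = 11.726

11.726 s


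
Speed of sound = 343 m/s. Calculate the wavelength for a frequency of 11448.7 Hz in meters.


Given values:
  c = 343 m/s, f = 11448.7 Hz
Formula: lambda = c / f
lambda = 343 / 11448.7
lambda = 0.03

0.03 m


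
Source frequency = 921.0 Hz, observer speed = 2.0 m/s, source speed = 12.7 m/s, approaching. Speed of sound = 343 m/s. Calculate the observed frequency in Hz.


Given values:
  f_s = 921.0 Hz, v_o = 2.0 m/s, v_s = 12.7 m/s
  Direction: approaching
Formula: f_o = f_s * (c + v_o) / (c - v_s)
Numerator: c + v_o = 343 + 2.0 = 345.0
Denominator: c - v_s = 343 - 12.7 = 330.3
f_o = 921.0 * 345.0 / 330.3 = 961.99

961.99 Hz


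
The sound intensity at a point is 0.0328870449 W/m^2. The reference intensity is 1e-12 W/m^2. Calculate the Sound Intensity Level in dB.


Given values:
  I = 0.0328870449 W/m^2
  I_ref = 1e-12 W/m^2
Formula: SIL = 10 * log10(I / I_ref)
Compute ratio: I / I_ref = 32887044900
Compute log10: log10(32887044900) = 10.517025
Multiply: SIL = 10 * 10.517025 = 105.17

105.17 dB


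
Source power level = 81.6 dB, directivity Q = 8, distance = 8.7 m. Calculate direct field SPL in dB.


Given values:
  Lw = 81.6 dB, Q = 8, r = 8.7 m
Formula: SPL = Lw + 10 * log10(Q / (4 * pi * r^2))
Compute 4 * pi * r^2 = 4 * pi * 8.7^2 = 951.1486
Compute Q / denom = 8 / 951.1486 = 0.00841088
Compute 10 * log10(0.00841088) = -20.7516
SPL = 81.6 + (-20.7516) = 60.85

60.85 dB


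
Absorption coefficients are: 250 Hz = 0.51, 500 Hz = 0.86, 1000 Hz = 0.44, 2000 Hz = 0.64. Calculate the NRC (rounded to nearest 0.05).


Given values:
  a_250 = 0.51, a_500 = 0.86
  a_1000 = 0.44, a_2000 = 0.64
Formula: NRC = (a250 + a500 + a1000 + a2000) / 4
Sum = 0.51 + 0.86 + 0.44 + 0.64 = 2.45
NRC = 2.45 / 4 = 0.6125
Rounded to nearest 0.05: 0.6

0.6


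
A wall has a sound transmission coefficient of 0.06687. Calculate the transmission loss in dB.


Given values:
  tau = 0.06687
Formula: TL = 10 * log10(1 / tau)
Compute 1 / tau = 1 / 0.06687 = 14.9544
Compute log10(14.9544) = 1.174769
TL = 10 * 1.174769 = 11.75

11.75 dB


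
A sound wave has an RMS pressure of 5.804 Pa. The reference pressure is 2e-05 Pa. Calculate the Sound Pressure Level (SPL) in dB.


Given values:
  p = 5.804 Pa
  p_ref = 2e-05 Pa
Formula: SPL = 20 * log10(p / p_ref)
Compute ratio: p / p_ref = 5.804 / 2e-05 = 290200
Compute log10: log10(290200) = 5.462697
Multiply: SPL = 20 * 5.462697 = 109.25

109.25 dB


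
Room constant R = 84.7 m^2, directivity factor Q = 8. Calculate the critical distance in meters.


Given values:
  R = 84.7 m^2, Q = 8
Formula: d_c = 0.141 * sqrt(Q * R)
Compute Q * R = 8 * 84.7 = 677.6
Compute sqrt(677.6) = 26.0308
d_c = 0.141 * 26.0308 = 3.67

3.67 m


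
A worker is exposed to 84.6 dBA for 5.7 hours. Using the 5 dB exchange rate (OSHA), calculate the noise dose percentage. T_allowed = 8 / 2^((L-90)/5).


Given values:
  L = 84.6 dBA, T = 5.7 hours
Formula: T_allowed = 8 / 2^((L - 90) / 5)
Compute exponent: (84.6 - 90) / 5 = -1.08
Compute 2^(-1.08) = 0.473029
T_allowed = 8 / 0.473029 = 16.912282 hours
Dose = (T / T_allowed) * 100
Dose = (5.7 / 16.912282) * 100 = 33.7

33.7 %


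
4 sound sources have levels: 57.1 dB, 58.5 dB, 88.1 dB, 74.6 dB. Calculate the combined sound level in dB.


Formula: L_total = 10 * log10( sum(10^(Li/10)) )
  Source 1: 10^(57.1/10) = 512861.384
  Source 2: 10^(58.5/10) = 707945.7844
  Source 3: 10^(88.1/10) = 645654229.0347
  Source 4: 10^(74.6/10) = 28840315.0313
Sum of linear values = 675715351.2344
L_total = 10 * log10(675715351.2344) = 88.3

88.3 dB


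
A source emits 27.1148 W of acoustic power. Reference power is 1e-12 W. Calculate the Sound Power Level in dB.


Given values:
  W = 27.1148 W
  W_ref = 1e-12 W
Formula: SWL = 10 * log10(W / W_ref)
Compute ratio: W / W_ref = 27114800000000
Compute log10: log10(27114800000000) = 13.433206
Multiply: SWL = 10 * 13.433206 = 134.33

134.33 dB


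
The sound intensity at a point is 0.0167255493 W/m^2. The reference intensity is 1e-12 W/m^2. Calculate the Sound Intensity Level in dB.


Given values:
  I = 0.0167255493 W/m^2
  I_ref = 1e-12 W/m^2
Formula: SIL = 10 * log10(I / I_ref)
Compute ratio: I / I_ref = 16725549300
Compute log10: log10(16725549300) = 10.22338
Multiply: SIL = 10 * 10.22338 = 102.23

102.23 dB


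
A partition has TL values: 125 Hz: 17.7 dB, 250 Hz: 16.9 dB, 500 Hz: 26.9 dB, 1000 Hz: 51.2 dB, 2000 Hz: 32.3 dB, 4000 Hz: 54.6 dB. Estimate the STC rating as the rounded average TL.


Given TL values at each frequency:
  125 Hz: 17.7 dB
  250 Hz: 16.9 dB
  500 Hz: 26.9 dB
  1000 Hz: 51.2 dB
  2000 Hz: 32.3 dB
  4000 Hz: 54.6 dB
Formula: STC ~ round(average of TL values)
Sum = 17.7 + 16.9 + 26.9 + 51.2 + 32.3 + 54.6 = 199.6
Average = 199.6 / 6 = 33.27
Rounded: 33

33


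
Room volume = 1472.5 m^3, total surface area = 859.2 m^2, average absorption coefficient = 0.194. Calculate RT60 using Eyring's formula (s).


Given values:
  V = 1472.5 m^3, S = 859.2 m^2, alpha = 0.194
Formula: RT60 = 0.161 * V / (-S * ln(1 - alpha))
Compute ln(1 - 0.194) = ln(0.806) = -0.215672
Denominator: -859.2 * -0.215672 = 185.3054
Numerator: 0.161 * 1472.5 = 237.0725
RT60 = 237.0725 / 185.3054 = 1.279

1.279 s


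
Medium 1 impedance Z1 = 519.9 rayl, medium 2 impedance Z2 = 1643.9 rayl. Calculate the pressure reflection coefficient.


Given values:
  Z1 = 519.9 rayl, Z2 = 1643.9 rayl
Formula: R = (Z2 - Z1) / (Z2 + Z1)
Numerator: Z2 - Z1 = 1643.9 - 519.9 = 1124.0
Denominator: Z2 + Z1 = 1643.9 + 519.9 = 2163.8
R = 1124.0 / 2163.8 = 0.5195

0.5195


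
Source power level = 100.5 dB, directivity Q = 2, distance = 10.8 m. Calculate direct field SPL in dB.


Given values:
  Lw = 100.5 dB, Q = 2, r = 10.8 m
Formula: SPL = Lw + 10 * log10(Q / (4 * pi * r^2))
Compute 4 * pi * r^2 = 4 * pi * 10.8^2 = 1465.7415
Compute Q / denom = 2 / 1465.7415 = 0.0013645
Compute 10 * log10(0.0013645) = -28.6503
SPL = 100.5 + (-28.6503) = 71.85

71.85 dB


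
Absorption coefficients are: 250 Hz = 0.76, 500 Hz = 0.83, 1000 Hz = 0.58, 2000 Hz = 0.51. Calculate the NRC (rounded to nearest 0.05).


Given values:
  a_250 = 0.76, a_500 = 0.83
  a_1000 = 0.58, a_2000 = 0.51
Formula: NRC = (a250 + a500 + a1000 + a2000) / 4
Sum = 0.76 + 0.83 + 0.58 + 0.51 = 2.68
NRC = 2.68 / 4 = 0.67
Rounded to nearest 0.05: 0.65

0.65


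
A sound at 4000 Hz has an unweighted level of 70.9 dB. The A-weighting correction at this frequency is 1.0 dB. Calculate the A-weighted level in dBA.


Given values:
  SPL = 70.9 dB
  A-weighting at 4000 Hz = 1.0 dB
Formula: L_A = SPL + A_weight
L_A = 70.9 + (1.0)
L_A = 71.9

71.9 dBA


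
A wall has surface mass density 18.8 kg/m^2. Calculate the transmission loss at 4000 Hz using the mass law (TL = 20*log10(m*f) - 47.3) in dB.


Given values:
  m = 18.8 kg/m^2, f = 4000 Hz
Formula: TL = 20 * log10(m * f) - 47.3
Compute m * f = 18.8 * 4000 = 75200.0
Compute log10(75200.0) = 4.876218
Compute 20 * 4.876218 = 97.5244
TL = 97.5244 - 47.3 = 50.22

50.22 dB


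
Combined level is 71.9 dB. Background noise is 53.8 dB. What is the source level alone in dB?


Given values:
  L_total = 71.9 dB, L_bg = 53.8 dB
Formula: L_source = 10 * log10(10^(L_total/10) - 10^(L_bg/10))
Convert to linear:
  10^(71.9/10) = 15488166.1891
  10^(53.8/10) = 239883.2919
Difference: 15488166.1891 - 239883.2919 = 15248282.8972
L_source = 10 * log10(15248282.8972) = 71.83

71.83 dB


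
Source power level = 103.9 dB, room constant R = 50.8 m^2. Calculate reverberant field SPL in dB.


Given values:
  Lw = 103.9 dB, R = 50.8 m^2
Formula: SPL = Lw + 10 * log10(4 / R)
Compute 4 / R = 4 / 50.8 = 0.07874
Compute 10 * log10(0.07874) = -11.038
SPL = 103.9 + (-11.038) = 92.86

92.86 dB


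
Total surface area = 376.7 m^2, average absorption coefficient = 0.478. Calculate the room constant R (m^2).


Given values:
  S = 376.7 m^2, alpha = 0.478
Formula: R = S * alpha / (1 - alpha)
Numerator: 376.7 * 0.478 = 180.0626
Denominator: 1 - 0.478 = 0.522
R = 180.0626 / 0.522 = 344.95

344.95 m^2


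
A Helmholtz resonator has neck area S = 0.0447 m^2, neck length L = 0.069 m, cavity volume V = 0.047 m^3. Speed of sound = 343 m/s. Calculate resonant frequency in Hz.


Given values:
  S = 0.0447 m^2, L = 0.069 m, V = 0.047 m^3, c = 343 m/s
Formula: f = (c / (2*pi)) * sqrt(S / (V * L))
Compute V * L = 0.047 * 0.069 = 0.003243
Compute S / (V * L) = 0.0447 / 0.003243 = 13.7835
Compute sqrt(13.7835) = 3.712614
Compute c / (2*pi) = 343 / 6.283185 = 54.590148
f = 54.590148 * 3.712614 = 202.67

202.67 Hz


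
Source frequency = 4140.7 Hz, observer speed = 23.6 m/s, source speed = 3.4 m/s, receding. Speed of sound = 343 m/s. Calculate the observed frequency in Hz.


Given values:
  f_s = 4140.7 Hz, v_o = 23.6 m/s, v_s = 3.4 m/s
  Direction: receding
Formula: f_o = f_s * (c - v_o) / (c + v_s)
Numerator: c - v_o = 343 - 23.6 = 319.4
Denominator: c + v_s = 343 + 3.4 = 346.4
f_o = 4140.7 * 319.4 / 346.4 = 3817.95

3817.95 Hz


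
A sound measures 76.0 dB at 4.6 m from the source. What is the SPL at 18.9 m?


Given values:
  SPL1 = 76.0 dB, r1 = 4.6 m, r2 = 18.9 m
Formula: SPL2 = SPL1 - 20 * log10(r2 / r1)
Compute ratio: r2 / r1 = 18.9 / 4.6 = 4.1087
Compute log10: log10(4.1087) = 0.613704
Compute drop: 20 * 0.613704 = 12.2741
SPL2 = 76.0 - 12.2741 = 63.73

63.73 dB


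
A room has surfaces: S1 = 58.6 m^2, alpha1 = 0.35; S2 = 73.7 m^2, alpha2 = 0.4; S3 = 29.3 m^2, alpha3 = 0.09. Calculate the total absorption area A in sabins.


Given surfaces:
  Surface 1: 58.6 * 0.35 = 20.51
  Surface 2: 73.7 * 0.4 = 29.48
  Surface 3: 29.3 * 0.09 = 2.637
Formula: A = sum(Si * alpha_i)
A = 20.51 + 29.48 + 2.637
A = 52.63

52.63 sabins


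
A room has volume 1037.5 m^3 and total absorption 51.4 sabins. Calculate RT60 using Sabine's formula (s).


Given values:
  V = 1037.5 m^3
  A = 51.4 sabins
Formula: RT60 = 0.161 * V / A
Numerator: 0.161 * 1037.5 = 167.0375
RT60 = 167.0375 / 51.4 = 3.25

3.25 s


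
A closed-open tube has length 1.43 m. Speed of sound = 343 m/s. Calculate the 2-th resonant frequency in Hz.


Given values:
  Tube type: closed-open, L = 1.43 m, c = 343 m/s, n = 2
Formula: f_n = (2n - 1) * c / (4 * L)
Compute 2n - 1 = 2*2 - 1 = 3
Compute 4 * L = 4 * 1.43 = 5.72
f = 3 * 343 / 5.72
f = 179.9

179.9 Hz


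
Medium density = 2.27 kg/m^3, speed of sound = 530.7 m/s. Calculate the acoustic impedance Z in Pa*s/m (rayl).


Given values:
  rho = 2.27 kg/m^3
  c = 530.7 m/s
Formula: Z = rho * c
Z = 2.27 * 530.7
Z = 1204.69

1204.69 rayl


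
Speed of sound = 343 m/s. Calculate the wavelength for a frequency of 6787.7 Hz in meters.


Given values:
  c = 343 m/s, f = 6787.7 Hz
Formula: lambda = c / f
lambda = 343 / 6787.7
lambda = 0.0505

0.0505 m


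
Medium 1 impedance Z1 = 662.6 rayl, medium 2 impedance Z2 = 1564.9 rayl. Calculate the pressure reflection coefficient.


Given values:
  Z1 = 662.6 rayl, Z2 = 1564.9 rayl
Formula: R = (Z2 - Z1) / (Z2 + Z1)
Numerator: Z2 - Z1 = 1564.9 - 662.6 = 902.3
Denominator: Z2 + Z1 = 1564.9 + 662.6 = 2227.5
R = 902.3 / 2227.5 = 0.4051

0.4051


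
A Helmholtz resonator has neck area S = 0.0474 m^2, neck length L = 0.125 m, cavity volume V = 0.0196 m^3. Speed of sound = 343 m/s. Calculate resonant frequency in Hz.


Given values:
  S = 0.0474 m^2, L = 0.125 m, V = 0.0196 m^3, c = 343 m/s
Formula: f = (c / (2*pi)) * sqrt(S / (V * L))
Compute V * L = 0.0196 * 0.125 = 0.00245
Compute S / (V * L) = 0.0474 / 0.00245 = 19.3469
Compute sqrt(19.3469) = 4.398511
Compute c / (2*pi) = 343 / 6.283185 = 54.590148
f = 54.590148 * 4.398511 = 240.12

240.12 Hz


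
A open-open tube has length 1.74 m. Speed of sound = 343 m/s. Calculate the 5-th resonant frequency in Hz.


Given values:
  Tube type: open-open, L = 1.74 m, c = 343 m/s, n = 5
Formula: f_n = n * c / (2 * L)
Compute 2 * L = 2 * 1.74 = 3.48
f = 5 * 343 / 3.48
f = 492.82

492.82 Hz


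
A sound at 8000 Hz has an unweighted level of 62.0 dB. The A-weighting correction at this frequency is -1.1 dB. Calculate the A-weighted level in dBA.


Given values:
  SPL = 62.0 dB
  A-weighting at 8000 Hz = -1.1 dB
Formula: L_A = SPL + A_weight
L_A = 62.0 + (-1.1)
L_A = 60.9

60.9 dBA


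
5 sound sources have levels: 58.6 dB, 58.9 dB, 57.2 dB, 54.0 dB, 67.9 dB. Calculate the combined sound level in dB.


Formula: L_total = 10 * log10( sum(10^(Li/10)) )
  Source 1: 10^(58.6/10) = 724435.9601
  Source 2: 10^(58.9/10) = 776247.1166
  Source 3: 10^(57.2/10) = 524807.4602
  Source 4: 10^(54.0/10) = 251188.6432
  Source 5: 10^(67.9/10) = 6165950.0186
Sum of linear values = 8442629.1987
L_total = 10 * log10(8442629.1987) = 69.26

69.26 dB


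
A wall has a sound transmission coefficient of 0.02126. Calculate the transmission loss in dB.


Given values:
  tau = 0.02126
Formula: TL = 10 * log10(1 / tau)
Compute 1 / tau = 1 / 0.02126 = 47.0367
Compute log10(47.0367) = 1.672437
TL = 10 * 1.672437 = 16.72

16.72 dB


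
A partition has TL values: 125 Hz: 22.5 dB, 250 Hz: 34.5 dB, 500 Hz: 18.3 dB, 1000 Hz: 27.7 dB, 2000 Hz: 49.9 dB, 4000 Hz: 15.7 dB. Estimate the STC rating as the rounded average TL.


Given TL values at each frequency:
  125 Hz: 22.5 dB
  250 Hz: 34.5 dB
  500 Hz: 18.3 dB
  1000 Hz: 27.7 dB
  2000 Hz: 49.9 dB
  4000 Hz: 15.7 dB
Formula: STC ~ round(average of TL values)
Sum = 22.5 + 34.5 + 18.3 + 27.7 + 49.9 + 15.7 = 168.6
Average = 168.6 / 6 = 28.1
Rounded: 28

28


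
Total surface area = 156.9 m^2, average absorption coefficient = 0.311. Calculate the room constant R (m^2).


Given values:
  S = 156.9 m^2, alpha = 0.311
Formula: R = S * alpha / (1 - alpha)
Numerator: 156.9 * 0.311 = 48.7959
Denominator: 1 - 0.311 = 0.689
R = 48.7959 / 0.689 = 70.82

70.82 m^2


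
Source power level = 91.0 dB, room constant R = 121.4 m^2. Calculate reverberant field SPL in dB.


Given values:
  Lw = 91.0 dB, R = 121.4 m^2
Formula: SPL = Lw + 10 * log10(4 / R)
Compute 4 / R = 4 / 121.4 = 0.032949
Compute 10 * log10(0.032949) = -14.8216
SPL = 91.0 + (-14.8216) = 76.18

76.18 dB


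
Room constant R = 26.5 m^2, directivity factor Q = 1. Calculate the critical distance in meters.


Given values:
  R = 26.5 m^2, Q = 1
Formula: d_c = 0.141 * sqrt(Q * R)
Compute Q * R = 1 * 26.5 = 26.5
Compute sqrt(26.5) = 5.1478
d_c = 0.141 * 5.1478 = 0.726

0.726 m


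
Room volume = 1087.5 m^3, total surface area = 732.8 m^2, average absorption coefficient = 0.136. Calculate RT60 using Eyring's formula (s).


Given values:
  V = 1087.5 m^3, S = 732.8 m^2, alpha = 0.136
Formula: RT60 = 0.161 * V / (-S * ln(1 - alpha))
Compute ln(1 - 0.136) = ln(0.864) = -0.146183
Denominator: -732.8 * -0.146183 = 107.1229
Numerator: 0.161 * 1087.5 = 175.0875
RT60 = 175.0875 / 107.1229 = 1.634

1.634 s


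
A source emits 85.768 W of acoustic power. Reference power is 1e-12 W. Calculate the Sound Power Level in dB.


Given values:
  W = 85.768 W
  W_ref = 1e-12 W
Formula: SWL = 10 * log10(W / W_ref)
Compute ratio: W / W_ref = 85768000000000
Compute log10: log10(85768000000000) = 13.933325
Multiply: SWL = 10 * 13.933325 = 139.33

139.33 dB


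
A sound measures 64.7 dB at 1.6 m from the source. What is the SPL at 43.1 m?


Given values:
  SPL1 = 64.7 dB, r1 = 1.6 m, r2 = 43.1 m
Formula: SPL2 = SPL1 - 20 * log10(r2 / r1)
Compute ratio: r2 / r1 = 43.1 / 1.6 = 26.9375
Compute log10: log10(26.9375) = 1.430357
Compute drop: 20 * 1.430357 = 28.6071
SPL2 = 64.7 - 28.6071 = 36.09

36.09 dB


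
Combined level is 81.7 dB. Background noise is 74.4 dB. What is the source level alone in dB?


Given values:
  L_total = 81.7 dB, L_bg = 74.4 dB
Formula: L_source = 10 * log10(10^(L_total/10) - 10^(L_bg/10))
Convert to linear:
  10^(81.7/10) = 147910838.8168
  10^(74.4/10) = 27542287.0334
Difference: 147910838.8168 - 27542287.0334 = 120368551.7834
L_source = 10 * log10(120368551.7834) = 80.81

80.81 dB


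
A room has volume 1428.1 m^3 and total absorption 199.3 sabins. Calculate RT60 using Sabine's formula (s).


Given values:
  V = 1428.1 m^3
  A = 199.3 sabins
Formula: RT60 = 0.161 * V / A
Numerator: 0.161 * 1428.1 = 229.9241
RT60 = 229.9241 / 199.3 = 1.154

1.154 s


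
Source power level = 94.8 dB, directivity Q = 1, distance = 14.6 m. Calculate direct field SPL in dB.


Given values:
  Lw = 94.8 dB, Q = 1, r = 14.6 m
Formula: SPL = Lw + 10 * log10(Q / (4 * pi * r^2))
Compute 4 * pi * r^2 = 4 * pi * 14.6^2 = 2678.6476
Compute Q / denom = 1 / 2678.6476 = 0.00037332
Compute 10 * log10(0.00037332) = -34.2792
SPL = 94.8 + (-34.2792) = 60.52

60.52 dB


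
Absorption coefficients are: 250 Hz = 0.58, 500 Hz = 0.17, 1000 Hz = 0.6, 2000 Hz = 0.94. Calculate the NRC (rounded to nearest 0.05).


Given values:
  a_250 = 0.58, a_500 = 0.17
  a_1000 = 0.6, a_2000 = 0.94
Formula: NRC = (a250 + a500 + a1000 + a2000) / 4
Sum = 0.58 + 0.17 + 0.6 + 0.94 = 2.29
NRC = 2.29 / 4 = 0.5725
Rounded to nearest 0.05: 0.55

0.55


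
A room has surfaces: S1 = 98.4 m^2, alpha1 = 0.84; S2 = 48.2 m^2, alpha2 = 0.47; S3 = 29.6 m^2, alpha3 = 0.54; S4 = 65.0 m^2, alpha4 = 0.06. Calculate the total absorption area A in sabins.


Given surfaces:
  Surface 1: 98.4 * 0.84 = 82.656
  Surface 2: 48.2 * 0.47 = 22.654
  Surface 3: 29.6 * 0.54 = 15.984
  Surface 4: 65.0 * 0.06 = 3.9
Formula: A = sum(Si * alpha_i)
A = 82.656 + 22.654 + 15.984 + 3.9
A = 125.19

125.19 sabins


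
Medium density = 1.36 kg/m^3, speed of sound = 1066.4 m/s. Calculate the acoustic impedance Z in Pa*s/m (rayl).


Given values:
  rho = 1.36 kg/m^3
  c = 1066.4 m/s
Formula: Z = rho * c
Z = 1.36 * 1066.4
Z = 1450.3

1450.3 rayl


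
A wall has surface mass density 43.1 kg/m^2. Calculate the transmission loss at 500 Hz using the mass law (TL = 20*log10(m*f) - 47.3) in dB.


Given values:
  m = 43.1 kg/m^2, f = 500 Hz
Formula: TL = 20 * log10(m * f) - 47.3
Compute m * f = 43.1 * 500 = 21550.0
Compute log10(21550.0) = 4.333447
Compute 20 * 4.333447 = 86.6689
TL = 86.6689 - 47.3 = 39.37

39.37 dB


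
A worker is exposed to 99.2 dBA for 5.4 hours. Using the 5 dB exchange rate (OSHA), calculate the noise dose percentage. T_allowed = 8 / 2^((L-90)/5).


Given values:
  L = 99.2 dBA, T = 5.4 hours
Formula: T_allowed = 8 / 2^((L - 90) / 5)
Compute exponent: (99.2 - 90) / 5 = 1.84
Compute 2^(1.84) = 3.5801
T_allowed = 8 / 3.5801 = 2.234574 hours
Dose = (T / T_allowed) * 100
Dose = (5.4 / 2.234574) * 100 = 241.66

241.66 %


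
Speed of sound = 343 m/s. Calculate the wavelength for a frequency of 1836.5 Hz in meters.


Given values:
  c = 343 m/s, f = 1836.5 Hz
Formula: lambda = c / f
lambda = 343 / 1836.5
lambda = 0.1868

0.1868 m


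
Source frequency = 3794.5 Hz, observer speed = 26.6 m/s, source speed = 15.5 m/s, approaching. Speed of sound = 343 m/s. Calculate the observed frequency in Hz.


Given values:
  f_s = 3794.5 Hz, v_o = 26.6 m/s, v_s = 15.5 m/s
  Direction: approaching
Formula: f_o = f_s * (c + v_o) / (c - v_s)
Numerator: c + v_o = 343 + 26.6 = 369.6
Denominator: c - v_s = 343 - 15.5 = 327.5
f_o = 3794.5 * 369.6 / 327.5 = 4282.28

4282.28 Hz


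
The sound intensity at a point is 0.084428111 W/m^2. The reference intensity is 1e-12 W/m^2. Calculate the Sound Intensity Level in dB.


Given values:
  I = 0.084428111 W/m^2
  I_ref = 1e-12 W/m^2
Formula: SIL = 10 * log10(I / I_ref)
Compute ratio: I / I_ref = 84428111000
Compute log10: log10(84428111000) = 10.926487
Multiply: SIL = 10 * 10.926487 = 109.26

109.26 dB


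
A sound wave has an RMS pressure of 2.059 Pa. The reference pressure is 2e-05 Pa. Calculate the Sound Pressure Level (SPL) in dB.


Given values:
  p = 2.059 Pa
  p_ref = 2e-05 Pa
Formula: SPL = 20 * log10(p / p_ref)
Compute ratio: p / p_ref = 2.059 / 2e-05 = 102950
Compute log10: log10(102950) = 5.012626
Multiply: SPL = 20 * 5.012626 = 100.25

100.25 dB


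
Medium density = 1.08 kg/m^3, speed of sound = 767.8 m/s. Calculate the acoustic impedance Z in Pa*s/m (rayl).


Given values:
  rho = 1.08 kg/m^3
  c = 767.8 m/s
Formula: Z = rho * c
Z = 1.08 * 767.8
Z = 829.22

829.22 rayl


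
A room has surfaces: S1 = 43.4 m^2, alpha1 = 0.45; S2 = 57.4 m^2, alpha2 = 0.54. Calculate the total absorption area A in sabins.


Given surfaces:
  Surface 1: 43.4 * 0.45 = 19.53
  Surface 2: 57.4 * 0.54 = 30.996
Formula: A = sum(Si * alpha_i)
A = 19.53 + 30.996
A = 50.53

50.53 sabins


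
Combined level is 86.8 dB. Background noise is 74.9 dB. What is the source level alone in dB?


Given values:
  L_total = 86.8 dB, L_bg = 74.9 dB
Formula: L_source = 10 * log10(10^(L_total/10) - 10^(L_bg/10))
Convert to linear:
  10^(86.8/10) = 478630092.3226
  10^(74.9/10) = 30902954.3251
Difference: 478630092.3226 - 30902954.3251 = 447727137.9975
L_source = 10 * log10(447727137.9975) = 86.51

86.51 dB


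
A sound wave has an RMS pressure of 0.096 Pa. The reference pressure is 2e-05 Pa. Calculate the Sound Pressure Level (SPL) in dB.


Given values:
  p = 0.096 Pa
  p_ref = 2e-05 Pa
Formula: SPL = 20 * log10(p / p_ref)
Compute ratio: p / p_ref = 0.096 / 2e-05 = 4800
Compute log10: log10(4800) = 3.681241
Multiply: SPL = 20 * 3.681241 = 73.62

73.62 dB


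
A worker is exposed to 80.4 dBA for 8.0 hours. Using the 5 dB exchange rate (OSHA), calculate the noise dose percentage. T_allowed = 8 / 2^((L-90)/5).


Given values:
  L = 80.4 dBA, T = 8.0 hours
Formula: T_allowed = 8 / 2^((L - 90) / 5)
Compute exponent: (80.4 - 90) / 5 = -1.92
Compute 2^(-1.92) = 0.264255
T_allowed = 8 / 0.264255 = 30.273789 hours
Dose = (T / T_allowed) * 100
Dose = (8.0 / 30.273789) * 100 = 26.43

26.43 %


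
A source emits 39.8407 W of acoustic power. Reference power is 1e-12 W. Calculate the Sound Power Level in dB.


Given values:
  W = 39.8407 W
  W_ref = 1e-12 W
Formula: SWL = 10 * log10(W / W_ref)
Compute ratio: W / W_ref = 39840700000000
Compute log10: log10(39840700000000) = 13.600327
Multiply: SWL = 10 * 13.600327 = 136.0

136.0 dB


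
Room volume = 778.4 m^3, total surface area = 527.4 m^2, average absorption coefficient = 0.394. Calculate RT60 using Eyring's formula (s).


Given values:
  V = 778.4 m^3, S = 527.4 m^2, alpha = 0.394
Formula: RT60 = 0.161 * V / (-S * ln(1 - alpha))
Compute ln(1 - 0.394) = ln(0.606) = -0.500875
Denominator: -527.4 * -0.500875 = 264.1615
Numerator: 0.161 * 778.4 = 125.3224
RT60 = 125.3224 / 264.1615 = 0.474

0.474 s


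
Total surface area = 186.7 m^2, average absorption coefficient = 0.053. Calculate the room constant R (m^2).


Given values:
  S = 186.7 m^2, alpha = 0.053
Formula: R = S * alpha / (1 - alpha)
Numerator: 186.7 * 0.053 = 9.8951
Denominator: 1 - 0.053 = 0.947
R = 9.8951 / 0.947 = 10.45

10.45 m^2


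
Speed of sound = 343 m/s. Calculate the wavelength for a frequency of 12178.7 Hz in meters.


Given values:
  c = 343 m/s, f = 12178.7 Hz
Formula: lambda = c / f
lambda = 343 / 12178.7
lambda = 0.0282

0.0282 m


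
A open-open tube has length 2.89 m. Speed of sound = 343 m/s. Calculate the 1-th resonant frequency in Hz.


Given values:
  Tube type: open-open, L = 2.89 m, c = 343 m/s, n = 1
Formula: f_n = n * c / (2 * L)
Compute 2 * L = 2 * 2.89 = 5.78
f = 1 * 343 / 5.78
f = 59.34

59.34 Hz


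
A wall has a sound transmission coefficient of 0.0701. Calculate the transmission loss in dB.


Given values:
  tau = 0.0701
Formula: TL = 10 * log10(1 / tau)
Compute 1 / tau = 1 / 0.0701 = 14.2653
Compute log10(14.2653) = 1.154281
TL = 10 * 1.154281 = 11.54

11.54 dB


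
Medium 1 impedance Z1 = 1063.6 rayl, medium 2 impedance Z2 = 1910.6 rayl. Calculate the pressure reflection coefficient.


Given values:
  Z1 = 1063.6 rayl, Z2 = 1910.6 rayl
Formula: R = (Z2 - Z1) / (Z2 + Z1)
Numerator: Z2 - Z1 = 1910.6 - 1063.6 = 847.0
Denominator: Z2 + Z1 = 1910.6 + 1063.6 = 2974.2
R = 847.0 / 2974.2 = 0.2848

0.2848


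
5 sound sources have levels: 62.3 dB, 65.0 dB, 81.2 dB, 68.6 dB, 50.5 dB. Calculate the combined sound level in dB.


Formula: L_total = 10 * log10( sum(10^(Li/10)) )
  Source 1: 10^(62.3/10) = 1698243.6525
  Source 2: 10^(65.0/10) = 3162277.6602
  Source 3: 10^(81.2/10) = 131825673.8556
  Source 4: 10^(68.6/10) = 7244359.6007
  Source 5: 10^(50.5/10) = 112201.8454
Sum of linear values = 144042756.6144
L_total = 10 * log10(144042756.6144) = 81.58

81.58 dB


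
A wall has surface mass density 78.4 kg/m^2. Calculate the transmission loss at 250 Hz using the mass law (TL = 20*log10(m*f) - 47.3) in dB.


Given values:
  m = 78.4 kg/m^2, f = 250 Hz
Formula: TL = 20 * log10(m * f) - 47.3
Compute m * f = 78.4 * 250 = 19600.0
Compute log10(19600.0) = 4.292256
Compute 20 * 4.292256 = 85.8451
TL = 85.8451 - 47.3 = 38.55

38.55 dB


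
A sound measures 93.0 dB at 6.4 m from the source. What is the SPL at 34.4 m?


Given values:
  SPL1 = 93.0 dB, r1 = 6.4 m, r2 = 34.4 m
Formula: SPL2 = SPL1 - 20 * log10(r2 / r1)
Compute ratio: r2 / r1 = 34.4 / 6.4 = 5.375
Compute log10: log10(5.375) = 0.730378
Compute drop: 20 * 0.730378 = 14.6076
SPL2 = 93.0 - 14.6076 = 78.39

78.39 dB


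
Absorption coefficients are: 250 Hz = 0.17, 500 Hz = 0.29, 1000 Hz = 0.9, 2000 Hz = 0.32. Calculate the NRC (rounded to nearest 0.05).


Given values:
  a_250 = 0.17, a_500 = 0.29
  a_1000 = 0.9, a_2000 = 0.32
Formula: NRC = (a250 + a500 + a1000 + a2000) / 4
Sum = 0.17 + 0.29 + 0.9 + 0.32 = 1.68
NRC = 1.68 / 4 = 0.42
Rounded to nearest 0.05: 0.4

0.4


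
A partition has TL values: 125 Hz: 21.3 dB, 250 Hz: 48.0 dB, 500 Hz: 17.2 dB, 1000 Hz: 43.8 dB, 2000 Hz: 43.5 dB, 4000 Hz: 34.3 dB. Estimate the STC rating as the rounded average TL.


Given TL values at each frequency:
  125 Hz: 21.3 dB
  250 Hz: 48.0 dB
  500 Hz: 17.2 dB
  1000 Hz: 43.8 dB
  2000 Hz: 43.5 dB
  4000 Hz: 34.3 dB
Formula: STC ~ round(average of TL values)
Sum = 21.3 + 48.0 + 17.2 + 43.8 + 43.5 + 34.3 = 208.1
Average = 208.1 / 6 = 34.68
Rounded: 35

35


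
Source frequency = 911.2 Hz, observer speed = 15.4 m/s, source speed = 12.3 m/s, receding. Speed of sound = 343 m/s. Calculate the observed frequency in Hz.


Given values:
  f_s = 911.2 Hz, v_o = 15.4 m/s, v_s = 12.3 m/s
  Direction: receding
Formula: f_o = f_s * (c - v_o) / (c + v_s)
Numerator: c - v_o = 343 - 15.4 = 327.6
Denominator: c + v_s = 343 + 12.3 = 355.3
f_o = 911.2 * 327.6 / 355.3 = 840.16

840.16 Hz


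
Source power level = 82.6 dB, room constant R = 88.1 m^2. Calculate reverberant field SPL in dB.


Given values:
  Lw = 82.6 dB, R = 88.1 m^2
Formula: SPL = Lw + 10 * log10(4 / R)
Compute 4 / R = 4 / 88.1 = 0.045403
Compute 10 * log10(0.045403) = -13.4292
SPL = 82.6 + (-13.4292) = 69.17

69.17 dB


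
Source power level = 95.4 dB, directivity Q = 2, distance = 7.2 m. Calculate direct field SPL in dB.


Given values:
  Lw = 95.4 dB, Q = 2, r = 7.2 m
Formula: SPL = Lw + 10 * log10(Q / (4 * pi * r^2))
Compute 4 * pi * r^2 = 4 * pi * 7.2^2 = 651.4407
Compute Q / denom = 2 / 651.4407 = 0.00307012
Compute 10 * log10(0.00307012) = -25.1284
SPL = 95.4 + (-25.1284) = 70.27

70.27 dB


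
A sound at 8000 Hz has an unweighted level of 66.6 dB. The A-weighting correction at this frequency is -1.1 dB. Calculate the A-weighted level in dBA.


Given values:
  SPL = 66.6 dB
  A-weighting at 8000 Hz = -1.1 dB
Formula: L_A = SPL + A_weight
L_A = 66.6 + (-1.1)
L_A = 65.5

65.5 dBA


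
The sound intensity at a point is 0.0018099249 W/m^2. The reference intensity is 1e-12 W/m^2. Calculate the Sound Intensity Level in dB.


Given values:
  I = 0.0018099249 W/m^2
  I_ref = 1e-12 W/m^2
Formula: SIL = 10 * log10(I / I_ref)
Compute ratio: I / I_ref = 1809924900
Compute log10: log10(1809924900) = 9.257661
Multiply: SIL = 10 * 9.257661 = 92.58

92.58 dB


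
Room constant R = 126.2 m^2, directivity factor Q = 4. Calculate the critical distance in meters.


Given values:
  R = 126.2 m^2, Q = 4
Formula: d_c = 0.141 * sqrt(Q * R)
Compute Q * R = 4 * 126.2 = 504.8
Compute sqrt(504.8) = 22.4678
d_c = 0.141 * 22.4678 = 3.168

3.168 m


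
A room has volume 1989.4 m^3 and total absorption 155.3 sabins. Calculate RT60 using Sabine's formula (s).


Given values:
  V = 1989.4 m^3
  A = 155.3 sabins
Formula: RT60 = 0.161 * V / A
Numerator: 0.161 * 1989.4 = 320.2934
RT60 = 320.2934 / 155.3 = 2.062

2.062 s


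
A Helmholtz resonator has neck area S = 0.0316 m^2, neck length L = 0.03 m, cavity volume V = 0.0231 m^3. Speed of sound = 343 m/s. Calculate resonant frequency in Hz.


Given values:
  S = 0.0316 m^2, L = 0.03 m, V = 0.0231 m^3, c = 343 m/s
Formula: f = (c / (2*pi)) * sqrt(S / (V * L))
Compute V * L = 0.0231 * 0.03 = 0.000693
Compute S / (V * L) = 0.0316 / 0.000693 = 45.5988
Compute sqrt(45.5988) = 6.752688
Compute c / (2*pi) = 343 / 6.283185 = 54.590148
f = 54.590148 * 6.752688 = 368.63

368.63 Hz


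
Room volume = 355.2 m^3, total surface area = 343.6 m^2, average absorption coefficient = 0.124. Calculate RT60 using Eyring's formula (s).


Given values:
  V = 355.2 m^3, S = 343.6 m^2, alpha = 0.124
Formula: RT60 = 0.161 * V / (-S * ln(1 - alpha))
Compute ln(1 - 0.124) = ln(0.876) = -0.132389
Denominator: -343.6 * -0.132389 = 45.4889
Numerator: 0.161 * 355.2 = 57.1872
RT60 = 57.1872 / 45.4889 = 1.257

1.257 s


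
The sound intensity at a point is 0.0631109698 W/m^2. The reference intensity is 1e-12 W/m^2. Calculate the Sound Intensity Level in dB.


Given values:
  I = 0.0631109698 W/m^2
  I_ref = 1e-12 W/m^2
Formula: SIL = 10 * log10(I / I_ref)
Compute ratio: I / I_ref = 63110969800
Compute log10: log10(63110969800) = 10.800105
Multiply: SIL = 10 * 10.800105 = 108.0

108.0 dB


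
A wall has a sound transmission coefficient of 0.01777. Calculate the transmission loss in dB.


Given values:
  tau = 0.01777
Formula: TL = 10 * log10(1 / tau)
Compute 1 / tau = 1 / 0.01777 = 56.2746
Compute log10(56.2746) = 1.750312
TL = 10 * 1.750312 = 17.5

17.5 dB


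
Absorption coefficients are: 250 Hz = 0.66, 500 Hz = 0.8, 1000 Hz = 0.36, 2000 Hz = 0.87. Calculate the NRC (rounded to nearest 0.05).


Given values:
  a_250 = 0.66, a_500 = 0.8
  a_1000 = 0.36, a_2000 = 0.87
Formula: NRC = (a250 + a500 + a1000 + a2000) / 4
Sum = 0.66 + 0.8 + 0.36 + 0.87 = 2.69
NRC = 2.69 / 4 = 0.6725
Rounded to nearest 0.05: 0.65

0.65


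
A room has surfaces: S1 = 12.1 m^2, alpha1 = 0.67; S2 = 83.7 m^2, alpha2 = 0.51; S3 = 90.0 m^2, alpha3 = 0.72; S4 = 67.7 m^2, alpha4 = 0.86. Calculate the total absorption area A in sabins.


Given surfaces:
  Surface 1: 12.1 * 0.67 = 8.107
  Surface 2: 83.7 * 0.51 = 42.687
  Surface 3: 90.0 * 0.72 = 64.8
  Surface 4: 67.7 * 0.86 = 58.222
Formula: A = sum(Si * alpha_i)
A = 8.107 + 42.687 + 64.8 + 58.222
A = 173.82

173.82 sabins


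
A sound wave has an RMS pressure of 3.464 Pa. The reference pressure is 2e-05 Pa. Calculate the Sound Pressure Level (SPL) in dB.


Given values:
  p = 3.464 Pa
  p_ref = 2e-05 Pa
Formula: SPL = 20 * log10(p / p_ref)
Compute ratio: p / p_ref = 3.464 / 2e-05 = 173200
Compute log10: log10(173200) = 5.238548
Multiply: SPL = 20 * 5.238548 = 104.77

104.77 dB


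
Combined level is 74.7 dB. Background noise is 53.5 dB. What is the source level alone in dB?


Given values:
  L_total = 74.7 dB, L_bg = 53.5 dB
Formula: L_source = 10 * log10(10^(L_total/10) - 10^(L_bg/10))
Convert to linear:
  10^(74.7/10) = 29512092.2667
  10^(53.5/10) = 223872.1139
Difference: 29512092.2667 - 223872.1139 = 29288220.1528
L_source = 10 * log10(29288220.1528) = 74.67

74.67 dB


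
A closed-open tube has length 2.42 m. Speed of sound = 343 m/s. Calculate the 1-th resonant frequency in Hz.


Given values:
  Tube type: closed-open, L = 2.42 m, c = 343 m/s, n = 1
Formula: f_n = (2n - 1) * c / (4 * L)
Compute 2n - 1 = 2*1 - 1 = 1
Compute 4 * L = 4 * 2.42 = 9.68
f = 1 * 343 / 9.68
f = 35.43

35.43 Hz


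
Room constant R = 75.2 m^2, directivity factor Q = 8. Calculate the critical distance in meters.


Given values:
  R = 75.2 m^2, Q = 8
Formula: d_c = 0.141 * sqrt(Q * R)
Compute Q * R = 8 * 75.2 = 601.6
Compute sqrt(601.6) = 24.5275
d_c = 0.141 * 24.5275 = 3.458

3.458 m


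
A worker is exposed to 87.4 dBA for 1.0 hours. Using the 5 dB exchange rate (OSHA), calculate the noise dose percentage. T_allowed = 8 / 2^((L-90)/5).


Given values:
  L = 87.4 dBA, T = 1.0 hours
Formula: T_allowed = 8 / 2^((L - 90) / 5)
Compute exponent: (87.4 - 90) / 5 = -0.52
Compute 2^(-0.52) = 0.697372
T_allowed = 8 / 0.697372 = 11.471639 hours
Dose = (T / T_allowed) * 100
Dose = (1.0 / 11.471639) * 100 = 8.72

8.72 %


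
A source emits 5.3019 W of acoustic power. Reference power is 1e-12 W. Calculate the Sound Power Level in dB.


Given values:
  W = 5.3019 W
  W_ref = 1e-12 W
Formula: SWL = 10 * log10(W / W_ref)
Compute ratio: W / W_ref = 5301900000000
Compute log10: log10(5301900000000) = 12.724432
Multiply: SWL = 10 * 12.724432 = 127.24

127.24 dB


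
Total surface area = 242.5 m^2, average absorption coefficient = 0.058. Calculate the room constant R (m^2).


Given values:
  S = 242.5 m^2, alpha = 0.058
Formula: R = S * alpha / (1 - alpha)
Numerator: 242.5 * 0.058 = 14.065
Denominator: 1 - 0.058 = 0.942
R = 14.065 / 0.942 = 14.93

14.93 m^2


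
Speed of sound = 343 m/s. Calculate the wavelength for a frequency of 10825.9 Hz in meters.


Given values:
  c = 343 m/s, f = 10825.9 Hz
Formula: lambda = c / f
lambda = 343 / 10825.9
lambda = 0.0317

0.0317 m


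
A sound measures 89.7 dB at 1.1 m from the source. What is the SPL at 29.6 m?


Given values:
  SPL1 = 89.7 dB, r1 = 1.1 m, r2 = 29.6 m
Formula: SPL2 = SPL1 - 20 * log10(r2 / r1)
Compute ratio: r2 / r1 = 29.6 / 1.1 = 26.9091
Compute log10: log10(26.9091) = 1.429899
Compute drop: 20 * 1.429899 = 28.598
SPL2 = 89.7 - 28.598 = 61.1

61.1 dB


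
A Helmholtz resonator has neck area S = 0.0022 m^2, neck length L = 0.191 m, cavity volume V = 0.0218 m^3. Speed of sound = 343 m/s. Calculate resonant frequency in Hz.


Given values:
  S = 0.0022 m^2, L = 0.191 m, V = 0.0218 m^3, c = 343 m/s
Formula: f = (c / (2*pi)) * sqrt(S / (V * L))
Compute V * L = 0.0218 * 0.191 = 0.0041638
Compute S / (V * L) = 0.0022 / 0.0041638 = 0.5284
Compute sqrt(0.5284) = 0.726911
Compute c / (2*pi) = 343 / 6.283185 = 54.590148
f = 54.590148 * 0.726911 = 39.68

39.68 Hz


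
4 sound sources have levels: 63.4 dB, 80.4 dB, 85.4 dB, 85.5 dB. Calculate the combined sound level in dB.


Formula: L_total = 10 * log10( sum(10^(Li/10)) )
  Source 1: 10^(63.4/10) = 2187761.6239
  Source 2: 10^(80.4/10) = 109647819.6143
  Source 3: 10^(85.4/10) = 346736850.4525
  Source 4: 10^(85.5/10) = 354813389.2336
Sum of linear values = 813385820.9243
L_total = 10 * log10(813385820.9243) = 89.1

89.1 dB


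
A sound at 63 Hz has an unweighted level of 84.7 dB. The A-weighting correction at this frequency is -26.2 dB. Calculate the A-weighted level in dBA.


Given values:
  SPL = 84.7 dB
  A-weighting at 63 Hz = -26.2 dB
Formula: L_A = SPL + A_weight
L_A = 84.7 + (-26.2)
L_A = 58.5

58.5 dBA


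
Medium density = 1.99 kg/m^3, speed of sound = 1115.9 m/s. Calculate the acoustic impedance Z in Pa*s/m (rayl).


Given values:
  rho = 1.99 kg/m^3
  c = 1115.9 m/s
Formula: Z = rho * c
Z = 1.99 * 1115.9
Z = 2220.64

2220.64 rayl


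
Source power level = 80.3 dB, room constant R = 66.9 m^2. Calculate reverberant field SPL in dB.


Given values:
  Lw = 80.3 dB, R = 66.9 m^2
Formula: SPL = Lw + 10 * log10(4 / R)
Compute 4 / R = 4 / 66.9 = 0.059791
Compute 10 * log10(0.059791) = -12.2336
SPL = 80.3 + (-12.2336) = 68.07

68.07 dB


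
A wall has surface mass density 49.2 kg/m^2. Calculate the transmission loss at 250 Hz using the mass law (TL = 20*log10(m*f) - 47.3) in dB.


Given values:
  m = 49.2 kg/m^2, f = 250 Hz
Formula: TL = 20 * log10(m * f) - 47.3
Compute m * f = 49.2 * 250 = 12300.0
Compute log10(12300.0) = 4.089905
Compute 20 * 4.089905 = 81.7981
TL = 81.7981 - 47.3 = 34.5

34.5 dB


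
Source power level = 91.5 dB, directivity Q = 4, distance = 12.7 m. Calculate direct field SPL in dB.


Given values:
  Lw = 91.5 dB, Q = 4, r = 12.7 m
Formula: SPL = Lw + 10 * log10(Q / (4 * pi * r^2))
Compute 4 * pi * r^2 = 4 * pi * 12.7^2 = 2026.8299
Compute Q / denom = 4 / 2026.8299 = 0.00197353
Compute 10 * log10(0.00197353) = -27.0476
SPL = 91.5 + (-27.0476) = 64.45

64.45 dB


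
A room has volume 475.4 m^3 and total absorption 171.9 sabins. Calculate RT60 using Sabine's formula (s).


Given values:
  V = 475.4 m^3
  A = 171.9 sabins
Formula: RT60 = 0.161 * V / A
Numerator: 0.161 * 475.4 = 76.5394
RT60 = 76.5394 / 171.9 = 0.445

0.445 s


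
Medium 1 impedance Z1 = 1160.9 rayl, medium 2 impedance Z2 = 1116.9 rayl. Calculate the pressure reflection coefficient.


Given values:
  Z1 = 1160.9 rayl, Z2 = 1116.9 rayl
Formula: R = (Z2 - Z1) / (Z2 + Z1)
Numerator: Z2 - Z1 = 1116.9 - 1160.9 = -44.0
Denominator: Z2 + Z1 = 1116.9 + 1160.9 = 2277.8
R = -44.0 / 2277.8 = -0.0193

-0.0193


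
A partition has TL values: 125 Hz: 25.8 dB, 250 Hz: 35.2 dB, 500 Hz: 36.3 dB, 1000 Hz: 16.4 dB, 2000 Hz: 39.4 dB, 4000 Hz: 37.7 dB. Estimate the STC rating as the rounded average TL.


Given TL values at each frequency:
  125 Hz: 25.8 dB
  250 Hz: 35.2 dB
  500 Hz: 36.3 dB
  1000 Hz: 16.4 dB
  2000 Hz: 39.4 dB
  4000 Hz: 37.7 dB
Formula: STC ~ round(average of TL values)
Sum = 25.8 + 35.2 + 36.3 + 16.4 + 39.4 + 37.7 = 190.8
Average = 190.8 / 6 = 31.8
Rounded: 32

32


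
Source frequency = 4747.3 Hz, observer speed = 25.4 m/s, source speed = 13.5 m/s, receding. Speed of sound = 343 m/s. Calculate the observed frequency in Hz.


Given values:
  f_s = 4747.3 Hz, v_o = 25.4 m/s, v_s = 13.5 m/s
  Direction: receding
Formula: f_o = f_s * (c - v_o) / (c + v_s)
Numerator: c - v_o = 343 - 25.4 = 317.6
Denominator: c + v_s = 343 + 13.5 = 356.5
f_o = 4747.3 * 317.6 / 356.5 = 4229.29

4229.29 Hz
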